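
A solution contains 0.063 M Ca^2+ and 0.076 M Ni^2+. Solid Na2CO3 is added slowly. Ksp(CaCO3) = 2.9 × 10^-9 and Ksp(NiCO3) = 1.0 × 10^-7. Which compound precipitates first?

Each salt begins to precipitate when Q = Ksp, i.e. when [CO3^2-] reaches its threshold.
For CaCO3: 2.9 × 10^-9 = 0.063 × [CO3^2-]  ⇒  [CO3^2-] = 4.6 × 10^-8 M.
For NiCO3: 1.0 × 10^-7 = 0.076 × [CO3^2-]  ⇒  [CO3^2-] = 1.3 × 10^-6 M.
The salt with the lower threshold [CO3^2-] precipitates first: CaCO3.

CaCO3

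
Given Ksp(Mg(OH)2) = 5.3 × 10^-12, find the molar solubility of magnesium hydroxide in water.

Mg(OH)2(s) <=> Mg^2+ + 2 OH^-
Ksp = [Mg^2+][OH^-]^2
Let s = molar solubility. Then [Mg^2+] = s and [OH^-] = 2s.
Substituting: Ksp = s(2s)^2 = 4s^3
Solving, s = (5.3 × 10^-12/4)^(1/3) = 1.1 x 10^-4 M

1.1e-4 M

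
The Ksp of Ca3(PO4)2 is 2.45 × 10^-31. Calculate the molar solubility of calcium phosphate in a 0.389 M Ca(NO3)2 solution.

Ca3(PO4)2(s) <=> 3 Ca^2+ + 2 PO4^3-
Ksp = [Ca^2+]^3[PO4^3-]^2
Let s be the molar solubility in this solution. [Ca^2+] = 0.389 + 3s ≈ 0.389, [PO4^3-] = 2s (common-ion effect: Ca^2+ is already 0.389 M).
Ksp ≈ (0.389)^3 × (2s)^2
s = 1.02 × 10^-15 M
Check: 3s = 3.1 x 10^-15 ≪ 0.389, so the approximation is valid.

s ≈ 1.02 x 10^-15 M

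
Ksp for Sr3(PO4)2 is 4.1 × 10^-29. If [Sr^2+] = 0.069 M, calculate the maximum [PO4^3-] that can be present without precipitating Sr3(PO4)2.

[PO4^3-] ≈ 3.5 x 10^-13 M

Sr3(PO4)2(s) ⇌ 3 Sr^2+(aq) + 2 PO4^3-(aq)
Ksp = [Sr^2+]^3[PO4^3-]^2
Precipitation begins when Q = Ksp. With [Sr^2+] = 0.069 M:
4.1 × 10^-29 = (0.069)^3 × [PO4^3-]^2
[PO4^3-] = (4.1 × 10^-29 / 3.29 × 10^-4)^(1/2) = 3.5 × 10^-13 M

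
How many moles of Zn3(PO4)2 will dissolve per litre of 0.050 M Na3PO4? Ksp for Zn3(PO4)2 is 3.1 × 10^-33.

Zn3(PO4)2(s) ⇌ 3 Zn^2+(aq) + 2 PO4^3-(aq)
Ksp = [Zn^2+]^3[PO4^3-]^2
Let s = moles of Zn3(PO4)2 that dissolve per litre. [Zn^2+] = 3s, [PO4^3-] = 0.050 + 2s ≈ 0.050 (common-ion effect: PO4^3- is already 0.050 M).
Ksp ≈ (3s)^3 × (0.050)^2
s = 3.6 x 10^-11 M
Check: 2s = 7.2 × 10^-11 ≪ 0.050, so the approximation is valid.

s ≈ 3.6 x 10^-11 M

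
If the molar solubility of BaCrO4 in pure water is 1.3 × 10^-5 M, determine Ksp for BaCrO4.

Ksp ≈ 1.7 x 10^-10

BaCrO4(s) <=> Ba^2+ + CrO4^2-
Let s = molar solubility. Then [Ba^2+] = s and [CrO4^2-] = s.
Ksp = [Ba^2+][CrO4^2-]
Ksp = s^2
With s = 1.3 x 10^-5: Ksp = 1.7 x 10^-10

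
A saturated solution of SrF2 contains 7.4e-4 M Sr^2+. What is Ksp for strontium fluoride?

Ksp = 1.6e-9

SrF2(s) <=> Sr^2+(aq) + 2 F^-(aq)
Stoichiometry gives [F^-] = (2/1)[Sr^2+] = 1.48 × 10^-3 M.
Ksp = [Sr^2+][F^-]^2
Ksp = 7.4 x 10^-4 × (1.48 × 10^-3)^2 = 1.6 × 10^-9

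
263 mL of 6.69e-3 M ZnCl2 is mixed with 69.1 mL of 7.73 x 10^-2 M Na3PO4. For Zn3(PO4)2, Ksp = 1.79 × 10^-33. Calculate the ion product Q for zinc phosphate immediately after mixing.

Total volume = 263 + 69.1 = 332.1 mL.
[Zn^2+] = 6.69 × 10^-3 × (263/332.1) = 5.298 × 10^-3 M
[PO4^3-] = 7.73 x 10^-2 × (69.1/332.1) = 1.608 × 10^-2 M
Zn3(PO4)2(s) ⇌ 3 Zn^2+(aq) + 2 PO4^3-(aq), so Q = [Zn^2+]^3[PO4^3-]^2
Q = (5.298 x 10^-3)^3(1.608 x 10^-2)^2 = 3.85 × 10^-11
Q > Ksp, so Zn3(PO4)2 will precipitate.

Q = 3.85 × 10^-11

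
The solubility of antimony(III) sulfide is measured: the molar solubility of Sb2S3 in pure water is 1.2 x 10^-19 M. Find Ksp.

Ksp ≈ 2.7e-93

Sb2S3(s) ⇌ 2 Sb^3+(aq) + 3 S^2-(aq)
Let s = molar solubility. Then [Sb^3+] = 2s and [S^2-] = 3s.
Ksp = [Sb^3+]^2[S^2-]^3
Substituting: Ksp = (2s)^2(3s)^3 = 108s^5
Ksp = 108 × (1.2 x 10^-19)^5 = 2.7 × 10^-93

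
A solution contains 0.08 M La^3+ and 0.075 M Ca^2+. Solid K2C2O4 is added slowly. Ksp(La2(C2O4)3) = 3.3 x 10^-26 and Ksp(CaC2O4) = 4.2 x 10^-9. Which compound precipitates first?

Precipitation of each salt starts when its ion product equals its Ksp.
For La2(C2O4)3: 3.3 x 10^-26 = (0.08)^2 × [C2O4^2-]^3  ⇒  [C2O4^2-] = 1.7 × 10^-8 M.
For CaC2O4: 4.2 x 10^-9 = 0.075 × [C2O4^2-]  ⇒  [C2O4^2-] = 5.6 × 10^-8 M.
The salt with the lower threshold [C2O4^2-] precipitates first: La2(C2O4)3.

La2(C2O4)3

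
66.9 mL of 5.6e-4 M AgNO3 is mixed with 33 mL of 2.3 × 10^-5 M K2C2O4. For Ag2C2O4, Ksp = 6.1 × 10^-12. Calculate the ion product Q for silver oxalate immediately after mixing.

Q ≈ 1.1e-12

Total volume = 66.9 + 33 = 99.9 mL.
[Ag^+] = 5.6 x 10^-4 × (66.9/99.9) = 3.75 x 10^-4 M
[C2O4^2-] = 2.3 x 10^-5 × (33/99.9) = 7.60 × 10^-6 M
Ag2C2O4(s) ⇌ 2 Ag^+(aq) + C2O4^2-(aq), so Q = [Ag^+]^2[C2O4^2-]
Q = (3.75 × 10^-4)^2(7.60 x 10^-6) = 1.1 x 10^-12
Q < Ksp, so no precipitate of Ag2C2O4 forms.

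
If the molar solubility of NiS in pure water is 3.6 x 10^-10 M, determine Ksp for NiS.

Ksp ≈ 1.3 × 10^-19

NiS(s) ⇌ Ni^2+ + S^2-
For each mole of NiS that dissolves: [Ni^2+] = s, [S^2-] = s.
Ksp = [Ni^2+][S^2-]
Ksp = s^2
With s = 3.6 x 10^-10: Ksp = 1.3 x 10^-19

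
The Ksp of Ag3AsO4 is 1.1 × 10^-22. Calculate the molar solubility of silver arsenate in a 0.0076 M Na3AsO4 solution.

Ag3AsO4(s) ⇌ 3 Ag^+(aq) + AsO4^3-(aq)
Ksp = [Ag^+]^3[AsO4^3-]
Let s be the molar solubility in this solution. [Ag^+] = 3s, [AsO4^3-] = 0.0076 + s ≈ 0.0076 (Ksp is small, so little additional dissolves).
Ksp ≈ (3s)^3 × 0.0076
s = 8.1 × 10^-8 M
Check: s = 8.1 × 10^-8 ≪ 0.0076, so the approximation is valid.

s = 8.1 × 10^-8 M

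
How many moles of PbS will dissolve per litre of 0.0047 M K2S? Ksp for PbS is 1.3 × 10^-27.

s = 2.8 x 10^-25 M

PbS(s) ⇌ Pb^2+(aq) + S^2-(aq)
Ksp = [Pb^2+][S^2-]
Let s be the molar solubility in this solution. [Pb^2+] = s, [S^2-] = 0.0047 + s ≈ 0.0047 (since S^2- from K2S dominates).
Ksp ≈ s × 0.0047
s = 2.8 × 10^-25 M
Check: s = 2.8 × 10^-25 ≪ 0.0047, so the approximation is valid.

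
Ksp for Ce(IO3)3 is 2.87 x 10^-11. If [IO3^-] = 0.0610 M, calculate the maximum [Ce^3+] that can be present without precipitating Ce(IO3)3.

Ce(IO3)3(s) ⇌ Ce^3+(aq) + 3 IO3^-(aq)
Ksp = [Ce^3+][IO3^-]^3
Precipitation begins when Q = Ksp. With [IO3^-] = 0.0610 M:
2.87 x 10^-11 = (0.0610)^3 × [Ce^3+]
[Ce^3+] = (2.87 x 10^-11 / 2.270 × 10^-4) = 1.26 × 10^-7 M

[Ce^3+] ≈ 1.26e-7 M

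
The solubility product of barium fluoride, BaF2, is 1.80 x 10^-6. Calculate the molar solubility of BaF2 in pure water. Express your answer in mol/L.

BaF2(s) ⇌ Ba^2+(aq) + 2 F^-(aq)
Ksp = [Ba^2+][F^-]^2
If s mol/L of BaF2 dissolves, [Ba^2+] = s and [F^-] = 2s.
Ksp = s(2s)^2 = 4s^3
s^3 = 1.80 x 10^-6 / 4, so s = 7.66 × 10^-3 M

s ≈ 7.66e-3 M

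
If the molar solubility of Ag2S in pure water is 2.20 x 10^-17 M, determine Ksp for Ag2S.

Ksp ≈ 4.26 × 10^-50

Ag2S(s) <=> 2 Ag^+ + S^2-
Let s = molar solubility. Then [Ag^+] = 2s and [S^2-] = s.
Ksp = [Ag^+]^2[S^2-]
Ksp = (2s)^2s = 4s^3
With s = 2.20 x 10^-17: Ksp = 4.26 × 10^-50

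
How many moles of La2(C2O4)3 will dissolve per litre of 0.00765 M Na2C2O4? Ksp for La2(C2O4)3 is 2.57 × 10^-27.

s = 3.79 x 10^-11 M

La2(C2O4)3(s) ⇌ 2 La^3+ + 3 C2O4^2-
Ksp = [La^3+]^2[C2O4^2-]^3
Let s = moles of La2(C2O4)3 that dissolve per litre. [La^3+] = 2s, [C2O4^2-] = 0.00765 + 3s ≈ 0.00765 (Ksp is small, so little additional dissolves).
Ksp ≈ (2s)^2 × (0.00765)^3
s = 3.79 × 10^-11 M
Check: 3s = 1.1 × 10^-10 ≪ 0.00765, so the approximation is valid.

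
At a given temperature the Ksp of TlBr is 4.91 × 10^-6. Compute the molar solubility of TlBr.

TlBr(s) ⇌ Tl^+ + Br^-
Ksp = [Tl^+][Br^-]
If s mol/L of TlBr dissolves, [Tl^+] = s and [Br^-] = s.
Ksp = s^2
s = √(4.91 × 10^-6) = 2.22 x 10^-3 M

s = 2.22e-3 M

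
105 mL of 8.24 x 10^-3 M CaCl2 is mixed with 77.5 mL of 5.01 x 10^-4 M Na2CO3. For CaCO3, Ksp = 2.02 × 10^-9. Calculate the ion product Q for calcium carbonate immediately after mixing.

Total volume = 105 + 77.5 = 182.5 mL.
[Ca^2+] = 8.24 x 10^-3 × (105/182.5) = 4.741 × 10^-3 M
[CO3^2-] = 5.01 × 10^-4 × (77.5/182.5) = 2.128 × 10^-4 M
CaCO3(s) ⇌ Ca^2+(aq) + CO3^2-(aq), so Q = [Ca^2+][CO3^2-]
Q = (4.741 x 10^-3)(2.128 × 10^-4) = 1.01 × 10^-6
Q > Ksp, so CaCO3 will precipitate.

Q ≈ 1.01e-6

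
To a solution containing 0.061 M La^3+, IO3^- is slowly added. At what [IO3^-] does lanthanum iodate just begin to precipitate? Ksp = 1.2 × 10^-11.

La(IO3)3(s) <=> La^3+ + 3 IO3^-
Ksp = [La^3+][IO3^-]^3
Precipitation begins when Q = Ksp. With [La^3+] = 0.061 M:
1.2 × 10^-11 = (0.061) × [IO3^-]^3
[IO3^-] = (1.2 × 10^-11 / 6.1 x 10^-2)^(1/3) = 5.8 x 10^-4 M

[IO3^-] = 5.8 × 10^-4 M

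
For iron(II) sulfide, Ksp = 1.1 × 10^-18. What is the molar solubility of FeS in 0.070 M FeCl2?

FeS(s) <=> Fe^2+ + S^2-
Ksp = [Fe^2+][S^2-]
Let s = moles of FeS that dissolve per litre. [Fe^2+] = 0.070 + s ≈ 0.070, [S^2-] = s (since Fe^2+ from FeCl2 dominates).
Ksp ≈ 0.070 × s
s = 1.6 × 10^-17 M
Check: s = 1.6 × 10^-17 ≪ 0.070, so the approximation is valid.

s = 1.6e-17 M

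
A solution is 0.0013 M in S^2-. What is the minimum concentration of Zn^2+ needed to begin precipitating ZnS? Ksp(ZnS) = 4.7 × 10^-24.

[Zn^2+] = 3.6 × 10^-21 M

ZnS(s) ⇌ Zn^2+ + S^2-
Ksp = [Zn^2+][S^2-]
Precipitation begins when Q = Ksp. With [S^2-] = 0.0013 M:
4.7 × 10^-24 = (0.0013) × [Zn^2+]
[Zn^2+] = (4.7 × 10^-24 / 1.3 × 10^-3) = 3.6 x 10^-21 M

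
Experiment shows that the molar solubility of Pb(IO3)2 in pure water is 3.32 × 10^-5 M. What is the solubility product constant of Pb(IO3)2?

1.46 x 10^-13

Pb(IO3)2(s) ⇌ Pb^2+ + 2 IO3^-
For each mole of Pb(IO3)2 that dissolves: [Pb^2+] = s, [IO3^-] = 2s.
Ksp = [Pb^2+][IO3^-]^2
Ksp = s(2s)^2 = 4s^3
Ksp = 4 × (3.32 × 10^-5)^3 = 1.46 × 10^-13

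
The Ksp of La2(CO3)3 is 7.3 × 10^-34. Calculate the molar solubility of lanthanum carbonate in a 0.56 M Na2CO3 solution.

s = 3.2 × 10^-17 M

La2(CO3)3(s) <=> 2 La^3+ + 3 CO3^2-
Ksp = [La^3+]^2[CO3^2-]^3
If s mol/L dissolves here, [La^3+] = 2s, [CO3^2-] = 0.56 + 3s ≈ 0.56 (since CO3^2- from Na2CO3 dominates).
Ksp ≈ (2s)^2 × (0.56)^3
s = 3.2 x 10^-17 M
Check: 3s = 9.7 x 10^-17 ≪ 0.56, so the approximation is valid.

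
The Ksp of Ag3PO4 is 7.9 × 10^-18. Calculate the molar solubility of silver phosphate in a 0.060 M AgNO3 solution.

Ag3PO4(s) ⇌ 3 Ag^+(aq) + PO4^3-(aq)
Ksp = [Ag^+]^3[PO4^3-]
Let s be the molar solubility in this solution. [Ag^+] = 0.060 + 3s ≈ 0.060, [PO4^3-] = s (Ksp is small, so little additional dissolves).
Ksp ≈ (0.060)^3 × s
s = 3.7 × 10^-14 M
Check: 3s = 1.1 × 10^-13 ≪ 0.060, so the approximation is valid.

3.7 × 10^-14 M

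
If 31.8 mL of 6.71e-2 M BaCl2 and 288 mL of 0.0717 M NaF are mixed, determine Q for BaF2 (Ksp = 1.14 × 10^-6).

Total volume = 31.8 + 288 = 319.8 mL.
[Ba^2+] = 6.71 × 10^-2 × (31.8/319.8) = 6.672 × 10^-3 M
[F^-] = 7.17 × 10^-2 × (288/319.8) = 6.457 × 10^-2 M
BaF2(s) ⇌ Ba^2+(aq) + 2 F^-(aq), so Q = [Ba^2+][F^-]^2
Q = (6.672 × 10^-3)(6.457 x 10^-2)^2 = 2.78 × 10^-5
Q > Ksp, so BaF2 will precipitate.

Q ≈ 2.78e-5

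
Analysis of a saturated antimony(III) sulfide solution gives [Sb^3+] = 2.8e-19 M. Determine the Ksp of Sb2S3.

Sb2S3(s) ⇌ 2 Sb^3+ + 3 S^2-
Stoichiometry gives [S^2-] = (3/2)[Sb^3+] = 4.20 × 10^-19 M.
Ksp = [Sb^3+]^2[S^2-]^3
Ksp = (2.8 × 10^-19)^2 × (4.20 × 10^-19)^3 = 5.8 × 10^-93

Ksp ≈ 5.8e-93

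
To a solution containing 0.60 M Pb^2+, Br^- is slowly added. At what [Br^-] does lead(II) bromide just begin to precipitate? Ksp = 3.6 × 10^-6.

PbBr2(s) ⇌ Pb^2+(aq) + 2 Br^-(aq)
Ksp = [Pb^2+][Br^-]^2
Precipitation begins when Q = Ksp. With [Pb^2+] = 0.60 M:
3.6 × 10^-6 = (0.60) × [Br^-]^2
[Br^-] = (3.6 × 10^-6 / 6.0 × 10^-1)^(1/2) = 2.4 × 10^-3 M

2.4 x 10^-3 M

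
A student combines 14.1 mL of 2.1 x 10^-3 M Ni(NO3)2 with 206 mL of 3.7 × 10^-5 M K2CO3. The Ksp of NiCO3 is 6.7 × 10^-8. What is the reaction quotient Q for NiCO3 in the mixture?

Q = 4.7 × 10^-9

Total volume = 14.1 + 206 = 220.1 mL.
[Ni^2+] = 2.1 x 10^-3 × (14.1/220.1) = 1.35 x 10^-4 M
[CO3^2-] = 3.7 × 10^-5 × (206/220.1) = 3.46 x 10^-5 M
NiCO3(s) ⇌ Ni^2+(aq) + CO3^2-(aq), so Q = [Ni^2+][CO3^2-]
Q = (1.35 × 10^-4)(3.46 x 10^-5) = 4.7 × 10^-9
Q < Ksp, so no precipitate of NiCO3 forms.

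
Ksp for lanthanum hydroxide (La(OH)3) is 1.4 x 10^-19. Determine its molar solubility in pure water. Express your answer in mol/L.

s = 8.5 x 10^-6 M

La(OH)3(s) ⇌ La^3+(aq) + 3 OH^-(aq)
Ksp = [La^3+][OH^-]^3
If s mol/L of La(OH)3 dissolves, [La^3+] = s and [OH^-] = 3s.
Substituting: Ksp = s(3s)^3 = 27s^4
Solving, s = (1.4 x 10^-19/27)^(1/4) = 8.5 × 10^-6 M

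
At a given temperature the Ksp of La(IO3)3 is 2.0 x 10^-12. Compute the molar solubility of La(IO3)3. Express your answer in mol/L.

La(IO3)3(s) <=> La^3+(aq) + 3 IO3^-(aq)
Ksp = [La^3+][IO3^-]^3
If s mol/L of La(IO3)3 dissolves, [La^3+] = s and [IO3^-] = 3s.
Substituting: Ksp = s(3s)^3 = 27s^4
Solving, s = (2.0 x 10^-12/27)^(1/4) = 5.2 x 10^-4 M

s = 5.2 x 10^-4 M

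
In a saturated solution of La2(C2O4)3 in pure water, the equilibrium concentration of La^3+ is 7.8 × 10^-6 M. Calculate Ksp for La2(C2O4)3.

La2(C2O4)3(s) ⇌ 2 La^3+(aq) + 3 C2O4^2-(aq)
Stoichiometry gives [C2O4^2-] = (3/2)[La^3+] = 1.17 x 10^-5 M.
Ksp = [La^3+]^2[C2O4^2-]^3
Ksp = (7.8 x 10^-6)^2 × (1.17 × 10^-5)^3 = 9.7 × 10^-26

9.7e-26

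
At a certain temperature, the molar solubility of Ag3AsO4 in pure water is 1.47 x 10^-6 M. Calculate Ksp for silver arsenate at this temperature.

Ag3AsO4(s) ⇌ 3 Ag^+(aq) + AsO4^3-(aq)
With molar solubility s: [Ag^+] = 3s, [AsO4^3-] = s.
Ksp = [Ag^+]^3[AsO4^3-]
Substituting: Ksp = (3s)^3s = 27s^4
With s = 1.47 × 10^-6: Ksp = 1.26 × 10^-22

1.26 × 10^-22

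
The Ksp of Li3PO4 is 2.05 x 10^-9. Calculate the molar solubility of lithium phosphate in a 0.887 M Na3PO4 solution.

Li3PO4(s) ⇌ 3 Li^+(aq) + PO4^3-(aq)
Ksp = [Li^+]^3[PO4^3-]
If s mol/L dissolves here, [Li^+] = 3s, [PO4^3-] = 0.887 + s ≈ 0.887 (common-ion effect: PO4^3- is already 0.887 M).
Ksp ≈ (3s)^3 × 0.887
s = 4.41 × 10^-4 M
Check: s = 4.4 x 10^-4 ≪ 0.887, so the approximation is valid.

s = 4.41e-4 M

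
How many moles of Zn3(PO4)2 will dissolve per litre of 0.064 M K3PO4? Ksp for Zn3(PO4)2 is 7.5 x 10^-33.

Zn3(PO4)2(s) <=> 3 Zn^2+ + 2 PO4^3-
Ksp = [Zn^2+]^3[PO4^3-]^2
Let s = moles of Zn3(PO4)2 that dissolve per litre. [Zn^2+] = 3s, [PO4^3-] = 0.064 + 2s ≈ 0.064 (Ksp is small, so little additional dissolves).
Ksp ≈ (3s)^3 × (0.064)^2
s = 4.1 x 10^-11 M
Check: 2s = 8.2 × 10^-11 ≪ 0.064, so the approximation is valid.

s ≈ 4.1 × 10^-11 M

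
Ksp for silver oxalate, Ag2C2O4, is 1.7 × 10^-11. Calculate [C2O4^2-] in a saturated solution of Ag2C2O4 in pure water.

[C2O4^2-] = 1.6e-4 M

Ag2C2O4(s) ⇌ 2 Ag^+ + C2O4^2-
Ksp = [Ag^+]^2[C2O4^2-]
If s mol/L of Ag2C2O4 dissolves, [Ag^+] = 2s and [C2O4^2-] = s.
Ksp = (2s)^2s = 4s^3
Solving, s = (1.7 × 10^-11/4)^(1/3) = 1.62 × 10^-4 M
[C2O4^2-] = s = 1.6 × 10^-4 M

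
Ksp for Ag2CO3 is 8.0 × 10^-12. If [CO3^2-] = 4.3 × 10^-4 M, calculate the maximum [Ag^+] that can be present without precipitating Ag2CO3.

Ag2CO3(s) ⇌ 2 Ag^+(aq) + CO3^2-(aq)
Ksp = [Ag^+]^2[CO3^2-]
Precipitation begins when Q = Ksp. With [CO3^2-] = 4.3 × 10^-4 M:
8.0 × 10^-12 = (4.3 × 10^-4) × [Ag^+]^2
[Ag^+] = (8.0 × 10^-12 / 4.3 × 10^-4)^(1/2) = 1.4 × 10^-4 M

[Ag^+] ≈ 1.4 × 10^-4 M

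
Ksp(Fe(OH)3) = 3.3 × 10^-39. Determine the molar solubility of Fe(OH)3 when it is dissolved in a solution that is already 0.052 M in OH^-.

Fe(OH)3(s) <=> Fe^3+(aq) + 3 OH^-(aq)
Ksp = [Fe^3+][OH^-]^3
Let s = moles of Fe(OH)3 that dissolve per litre. [Fe^3+] = s, [OH^-] = 0.052 + 3s ≈ 0.052 (common-ion effect: OH^- is already 0.052 M).
Ksp ≈ s × (0.052)^3
s = 2.3 x 10^-35 M
Check: 3s = 7.0 x 10^-35 ≪ 0.052, so the approximation is valid.

2.3e-35 M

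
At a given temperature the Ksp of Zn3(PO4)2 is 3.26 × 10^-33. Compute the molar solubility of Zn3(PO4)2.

Zn3(PO4)2(s) ⇌ 3 Zn^2+(aq) + 2 PO4^3-(aq)
Ksp = [Zn^2+]^3[PO4^3-]^2
With molar solubility s: [Zn^2+] = 3s, [PO4^3-] = 2s.
Ksp = (3s)^3(2s)^2 = 108s^5
s = (3.26 × 10^-33 / 108)^(1/5) = 1.25 × 10^-7 M

s ≈ 1.25 × 10^-7 M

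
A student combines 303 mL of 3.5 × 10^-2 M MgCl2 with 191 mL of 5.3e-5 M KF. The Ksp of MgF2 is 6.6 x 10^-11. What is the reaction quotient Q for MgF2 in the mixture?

Q ≈ 9.0 x 10^-12

Total volume = 303 + 191 = 494 mL.
[Mg^2+] = 3.5 × 10^-2 × (303/494) = 2.15 x 10^-2 M
[F^-] = 5.3 x 10^-5 × (191/494) = 2.05 × 10^-5 M
MgF2(s) <=> Mg^2+(aq) + 2 F^-(aq), so Q = [Mg^2+][F^-]^2
Q = (2.15 × 10^-2)(2.05 x 10^-5)^2 = 9.0 x 10^-12
Q < Ksp, so no precipitate of MgF2 forms.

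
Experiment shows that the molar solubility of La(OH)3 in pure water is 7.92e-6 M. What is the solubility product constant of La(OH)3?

La(OH)3(s) <=> La^3+ + 3 OH^-
With molar solubility s: [La^3+] = s, [OH^-] = 3s.
Ksp = [La^3+][OH^-]^3
Ksp = s(3s)^3 = 27s^4
Ksp = 27 × (7.92 × 10^-6)^4 = 1.06 x 10^-19

Ksp ≈ 1.06 x 10^-19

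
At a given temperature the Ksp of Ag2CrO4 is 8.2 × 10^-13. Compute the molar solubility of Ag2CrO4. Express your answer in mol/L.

5.9 × 10^-5 M

Ag2CrO4(s) <=> 2 Ag^+(aq) + CrO4^2-(aq)
Ksp = [Ag^+]^2[CrO4^2-]
If s mol/L of Ag2CrO4 dissolves, [Ag^+] = 2s and [CrO4^2-] = s.
Substituting: Ksp = (2s)^2s = 4s^3
s^3 = 8.2 × 10^-13 / 4, so s = 5.9 x 10^-5 M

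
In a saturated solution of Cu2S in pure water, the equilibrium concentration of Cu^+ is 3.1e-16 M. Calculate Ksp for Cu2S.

1.5 × 10^-47

Cu2S(s) ⇌ 2 Cu^+(aq) + S^2-(aq)
Stoichiometry gives [S^2-] = (1/2)[Cu^+] = 1.55 × 10^-16 M.
Ksp = [Cu^+]^2[S^2-]
Ksp = (3.1 × 10^-16)^2 × 1.55 × 10^-16 = 1.5 x 10^-47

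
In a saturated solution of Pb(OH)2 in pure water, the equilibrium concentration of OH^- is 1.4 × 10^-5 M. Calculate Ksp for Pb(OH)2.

Pb(OH)2(s) ⇌ Pb^2+(aq) + 2 OH^-(aq)
Stoichiometry gives [Pb^2+] = (1/2)[OH^-] = 7.00 × 10^-6 M.
Ksp = [Pb^2+][OH^-]^2
Ksp = 7.00 × 10^-6 × (1.4 × 10^-5)^2 = 1.4 x 10^-15

Ksp = 1.4e-15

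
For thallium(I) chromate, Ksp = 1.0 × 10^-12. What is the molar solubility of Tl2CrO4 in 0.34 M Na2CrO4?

8.6 × 10^-7 M

Tl2CrO4(s) ⇌ 2 Tl^+(aq) + CrO4^2-(aq)
Ksp = [Tl^+]^2[CrO4^2-]
If s mol/L dissolves here, [Tl^+] = 2s, [CrO4^2-] = 0.34 + s ≈ 0.34 (Ksp is small, so little additional dissolves).
Ksp ≈ (2s)^2 × 0.34
s = 8.6 × 10^-7 M
Check: s = 8.6 x 10^-7 ≪ 0.34, so the approximation is valid.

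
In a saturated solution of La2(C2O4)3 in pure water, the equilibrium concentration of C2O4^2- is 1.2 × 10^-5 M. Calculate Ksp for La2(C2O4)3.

Ksp = 1.1 × 10^-25

La2(C2O4)3(s) ⇌ 2 La^3+ + 3 C2O4^2-
Stoichiometry gives [La^3+] = (2/3)[C2O4^2-] = 8.00 × 10^-6 M.
Ksp = [La^3+]^2[C2O4^2-]^3
Ksp = (8.00 × 10^-6)^2 × (1.2 × 10^-5)^3 = 1.1 × 10^-25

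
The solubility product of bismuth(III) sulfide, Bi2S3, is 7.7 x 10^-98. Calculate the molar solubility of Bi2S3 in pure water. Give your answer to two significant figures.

Bi2S3(s) <=> 2 Bi^3+(aq) + 3 S^2-(aq)
Ksp = [Bi^3+]^2[S^2-]^3
With molar solubility s: [Bi^3+] = 2s, [S^2-] = 3s.
Substituting: Ksp = (2s)^2(3s)^3 = 108s^5
s^5 = 7.7 x 10^-98 / 108, so s = 1.5 × 10^-20 M

s = 1.5 x 10^-20 M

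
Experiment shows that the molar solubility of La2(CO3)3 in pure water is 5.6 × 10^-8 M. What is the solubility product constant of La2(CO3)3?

La2(CO3)3(s) <=> 2 La^3+ + 3 CO3^2-
If s mol/L of La2(CO3)3 dissolves, [La^3+] = 2s and [CO3^2-] = 3s.
Ksp = [La^3+]^2[CO3^2-]^3
Substituting: Ksp = (2s)^2(3s)^3 = 108s^5
With s = 5.6 × 10^-8: Ksp = 5.9 x 10^-35

5.9 × 10^-35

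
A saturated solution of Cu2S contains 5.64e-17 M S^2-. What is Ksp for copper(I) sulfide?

Cu2S(s) ⇌ 2 Cu^+(aq) + S^2-(aq)
Stoichiometry gives [Cu^+] = (2/1)[S^2-] = 1.128 × 10^-16 M.
Ksp = [Cu^+]^2[S^2-]
Ksp = (1.128 × 10^-16)^2 × 5.64 × 10^-17 = 7.18 × 10^-49

Ksp = 7.18 × 10^-49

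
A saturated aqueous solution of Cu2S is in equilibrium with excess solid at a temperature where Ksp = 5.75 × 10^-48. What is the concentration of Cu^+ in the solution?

Cu2S(s) <=> 2 Cu^+ + S^2-
Ksp = [Cu^+]^2[S^2-]
Let s = molar solubility. Then [Cu^+] = 2s and [S^2-] = s.
Ksp = (2s)^2s = 4s^3
Solving, s = (5.75 × 10^-48/4)^(1/3) = 1.129 x 10^-16 M
[Cu^+] = 2s = 2.26 × 10^-16 M

2.26 x 10^-16 M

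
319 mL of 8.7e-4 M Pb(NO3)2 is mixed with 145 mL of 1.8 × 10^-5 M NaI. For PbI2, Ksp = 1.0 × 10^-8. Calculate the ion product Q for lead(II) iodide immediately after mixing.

Total volume = 319 + 145 = 464 mL.
[Pb^2+] = 8.7 × 10^-4 × (319/464) = 5.98 x 10^-4 M
[I^-] = 1.8 x 10^-5 × (145/464) = 5.63 × 10^-6 M
PbI2(s) ⇌ Pb^2+(aq) + 2 I^-(aq), so Q = [Pb^2+][I^-]^2
Q = (5.98 × 10^-4)(5.63 × 10^-6)^2 = 1.9 × 10^-14
Q < Ksp, so no precipitate of PbI2 forms.

Q ≈ 1.9 x 10^-14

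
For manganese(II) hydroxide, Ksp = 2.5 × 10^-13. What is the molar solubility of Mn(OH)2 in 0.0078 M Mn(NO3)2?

Mn(OH)2(s) ⇌ Mn^2+ + 2 OH^-
Ksp = [Mn^2+][OH^-]^2
Let s be the molar solubility in this solution. [Mn^2+] = 0.0078 + s ≈ 0.0078, [OH^-] = 2s (common-ion effect: Mn^2+ is already 0.0078 M).
Ksp ≈ 0.0078 × (2s)^2
s = 2.8 × 10^-6 M
Check: s = 2.8 × 10^-6 ≪ 0.0078, so the approximation is valid.

2.8 × 10^-6 M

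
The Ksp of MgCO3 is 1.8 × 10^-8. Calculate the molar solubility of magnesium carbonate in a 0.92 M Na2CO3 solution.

2.0e-8 M

MgCO3(s) ⇌ Mg^2+ + CO3^2-
Ksp = [Mg^2+][CO3^2-]
If s mol/L dissolves here, [Mg^2+] = s, [CO3^2-] = 0.92 + s ≈ 0.92 (common-ion effect: CO3^2- is already 0.92 M).
Ksp ≈ s × 0.92
s = 2.0 × 10^-8 M
Check: s = 2.0 x 10^-8 ≪ 0.92, so the approximation is valid.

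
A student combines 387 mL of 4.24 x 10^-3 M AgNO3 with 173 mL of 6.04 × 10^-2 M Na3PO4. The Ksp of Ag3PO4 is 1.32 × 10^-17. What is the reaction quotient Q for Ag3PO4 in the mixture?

Total volume = 387 + 173 = 560 mL.
[Ag^+] = 4.24 x 10^-3 × (387/560) = 2.930 x 10^-3 M
[PO4^3-] = 6.04 × 10^-2 × (173/560) = 1.866 x 10^-2 M
Ag3PO4(s) <=> 3 Ag^+(aq) + PO4^3-(aq), so Q = [Ag^+]^3[PO4^3-]
Q = (2.930 × 10^-3)^3(1.866 × 10^-2) = 4.69 × 10^-10
Q > Ksp, so Ag3PO4 will precipitate.

Q ≈ 4.69e-10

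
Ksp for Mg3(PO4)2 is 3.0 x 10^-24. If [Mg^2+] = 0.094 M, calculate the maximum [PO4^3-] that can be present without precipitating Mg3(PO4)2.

Mg3(PO4)2(s) ⇌ 3 Mg^2+ + 2 PO4^3-
Ksp = [Mg^2+]^3[PO4^3-]^2
Precipitation begins when Q = Ksp. With [Mg^2+] = 0.094 M:
3.0 x 10^-24 = (0.094)^3 × [PO4^3-]^2
[PO4^3-] = (3.0 x 10^-24 / 8.31 × 10^-4)^(1/2) = 6.0 x 10^-11 M

[PO4^3-] = 6.0e-11 M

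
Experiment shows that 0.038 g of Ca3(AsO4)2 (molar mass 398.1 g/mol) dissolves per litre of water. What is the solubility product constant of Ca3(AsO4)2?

Ksp ≈ 8.6 x 10^-19

Molar solubility s = (3.8 × 10^-2 g/L) / (398.1 g/mol) = 9.55 × 10^-5 M.
Ca3(AsO4)2(s) ⇌ 3 Ca^2+ + 2 AsO4^3-
Let s = molar solubility. Then [Ca^2+] = 3s and [AsO4^3-] = 2s.
Ksp = [Ca^2+]^3[AsO4^3-]^2
Substituting: Ksp = (3s)^3(2s)^2 = 108s^5
Ksp = 108 × (9.55 x 10^-5)^5 = 8.6 x 10^-19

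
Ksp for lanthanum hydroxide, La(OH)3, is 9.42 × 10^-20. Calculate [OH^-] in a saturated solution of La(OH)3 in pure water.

2.31 × 10^-5 M

La(OH)3(s) ⇌ La^3+(aq) + 3 OH^-(aq)
Ksp = [La^3+][OH^-]^3
Let s = molar solubility. Then [La^3+] = s and [OH^-] = 3s.
So Ksp = s × (3s)^3 = 27s^4
s^4 = 9.42 × 10^-20 / 27, so s = 7.685 × 10^-6 M
[OH^-] = 3s = 2.31 × 10^-5 M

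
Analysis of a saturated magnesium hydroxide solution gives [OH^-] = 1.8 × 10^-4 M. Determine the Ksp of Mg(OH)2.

Ksp = 2.9 x 10^-12

Mg(OH)2(s) <=> Mg^2+ + 2 OH^-
Stoichiometry gives [Mg^2+] = (1/2)[OH^-] = 9.00 × 10^-5 M.
Ksp = [Mg^2+][OH^-]^2
Ksp = 9.00 × 10^-5 × (1.8 × 10^-4)^2 = 2.9 x 10^-12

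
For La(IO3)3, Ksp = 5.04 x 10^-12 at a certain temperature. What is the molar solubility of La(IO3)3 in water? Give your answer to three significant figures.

s ≈ 6.57 x 10^-4 M

La(IO3)3(s) ⇌ La^3+(aq) + 3 IO3^-(aq)
Ksp = [La^3+][IO3^-]^3
With molar solubility s: [La^3+] = s, [IO3^-] = 3s.
Ksp = s(3s)^3 = 27s^4
s^4 = 5.04 x 10^-12 / 27, so s = 6.57 × 10^-4 M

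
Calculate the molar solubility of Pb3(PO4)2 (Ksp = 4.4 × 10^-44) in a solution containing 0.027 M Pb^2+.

Pb3(PO4)2(s) ⇌ 3 Pb^2+ + 2 PO4^3-
Ksp = [Pb^2+]^3[PO4^3-]^2
Let s be the molar solubility in this solution. [Pb^2+] = 0.027 + 3s ≈ 0.027, [PO4^3-] = 2s (Ksp is small, so little additional dissolves).
Ksp ≈ (0.027)^3 × (2s)^2
s = 2.4 × 10^-20 M
Check: 3s = 7.1 x 10^-20 ≪ 0.027, so the approximation is valid.

s ≈ 2.4e-20 M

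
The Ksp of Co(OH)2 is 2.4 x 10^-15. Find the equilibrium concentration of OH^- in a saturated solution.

Co(OH)2(s) ⇌ Co^2+ + 2 OH^-
Ksp = [Co^2+][OH^-]^2
With molar solubility s: [Co^2+] = s, [OH^-] = 2s.
Ksp = s(2s)^2 = 4s^3
s = (2.4 x 10^-15 / 4)^(1/3) = 8.43 x 10^-6 M
[OH^-] = 2s = 1.7 x 10^-5 M

[OH^-] = 1.7e-5 M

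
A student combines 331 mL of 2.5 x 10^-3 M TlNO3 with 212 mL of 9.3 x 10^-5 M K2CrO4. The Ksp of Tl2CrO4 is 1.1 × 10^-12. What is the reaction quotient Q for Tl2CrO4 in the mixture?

Q = 8.4 x 10^-11

Total volume = 331 + 212 = 543 mL.
[Tl^+] = 2.5 × 10^-3 × (331/543) = 1.52 × 10^-3 M
[CrO4^2-] = 9.3 × 10^-5 × (212/543) = 3.63 × 10^-5 M
Tl2CrO4(s) ⇌ 2 Tl^+(aq) + CrO4^2-(aq), so Q = [Tl^+]^2[CrO4^2-]
Q = (1.52 × 10^-3)^2(3.63 × 10^-5) = 8.4 × 10^-11
Q > Ksp, so Tl2CrO4 will precipitate.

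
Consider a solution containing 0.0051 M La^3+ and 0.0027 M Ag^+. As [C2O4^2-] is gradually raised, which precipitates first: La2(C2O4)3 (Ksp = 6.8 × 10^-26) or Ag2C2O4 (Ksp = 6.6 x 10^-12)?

La2(C2O4)3

Precipitation of each salt starts when its ion product equals its Ksp.
For La2(C2O4)3: 6.8 × 10^-26 = (0.0051)^2 × [C2O4^2-]^3  ⇒  [C2O4^2-] = 1.4 x 10^-7 M.
For Ag2C2O4: 6.6 x 10^-12 = (0.0027)^2 × [C2O4^2-]  ⇒  [C2O4^2-] = 9.1 × 10^-7 M.
The salt with the lower threshold [C2O4^2-] precipitates first: La2(C2O4)3.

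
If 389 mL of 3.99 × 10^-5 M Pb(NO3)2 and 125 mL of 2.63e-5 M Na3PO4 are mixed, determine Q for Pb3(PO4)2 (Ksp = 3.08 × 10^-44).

Q ≈ 1.13 x 10^-24

Total volume = 389 + 125 = 514 mL.
[Pb^2+] = 3.99 × 10^-5 × (389/514) = 3.020 x 10^-5 M
[PO4^3-] = 2.63 x 10^-5 × (125/514) = 6.396 x 10^-6 M
Pb3(PO4)2(s) <=> 3 Pb^2+ + 2 PO4^3-, so Q = [Pb^2+]^3[PO4^3-]^2
Q = (3.020 × 10^-5)^3(6.396 x 10^-6)^2 = 1.13 × 10^-24
Q > Ksp, so Pb3(PO4)2 will precipitate.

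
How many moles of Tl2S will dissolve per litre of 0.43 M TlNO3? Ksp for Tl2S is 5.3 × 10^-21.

s = 2.9e-20 M

Tl2S(s) ⇌ 2 Tl^+ + S^2-
Ksp = [Tl^+]^2[S^2-]
Let s = moles of Tl2S that dissolve per litre. [Tl^+] = 0.43 + 2s ≈ 0.43, [S^2-] = s (common-ion effect: Tl^+ is already 0.43 M).
Ksp ≈ (0.43)^2 × s
s = 2.9 x 10^-20 M
Check: 2s = 5.7 x 10^-20 ≪ 0.43, so the approximation is valid.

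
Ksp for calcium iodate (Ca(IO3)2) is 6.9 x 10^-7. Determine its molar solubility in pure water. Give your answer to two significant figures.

Ca(IO3)2(s) ⇌ Ca^2+(aq) + 2 IO3^-(aq)
Ksp = [Ca^2+][IO3^-]^2
With molar solubility s: [Ca^2+] = s, [IO3^-] = 2s.
Substituting: Ksp = s(2s)^2 = 4s^3
s = (6.9 x 10^-7 / 4)^(1/3) = 5.6 × 10^-3 M

s ≈ 5.6e-3 M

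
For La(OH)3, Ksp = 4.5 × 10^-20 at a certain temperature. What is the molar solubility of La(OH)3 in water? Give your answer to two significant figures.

s = 6.4e-6 M

La(OH)3(s) ⇌ La^3+ + 3 OH^-
Ksp = [La^3+][OH^-]^3
If s mol/L of La(OH)3 dissolves, [La^3+] = s and [OH^-] = 3s.
Ksp = s(3s)^3 = 27s^4
s = (4.5 × 10^-20 / 27)^(1/4) = 6.4 x 10^-6 M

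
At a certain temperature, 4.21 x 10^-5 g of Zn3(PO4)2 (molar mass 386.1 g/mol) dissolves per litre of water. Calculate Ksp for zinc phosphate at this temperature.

Molar solubility s = (4.21 × 10^-5 g/L) / (386.1 g/mol) = 1.090 × 10^-7 M.
Zn3(PO4)2(s) ⇌ 3 Zn^2+ + 2 PO4^3-
Let s = molar solubility. Then [Zn^2+] = 3s and [PO4^3-] = 2s.
Ksp = [Zn^2+]^3[PO4^3-]^2
Ksp = (3s)^3(2s)^2 = 108s^5
With s = 1.090 × 10^-7: Ksp = 1.66 × 10^-33

1.66e-33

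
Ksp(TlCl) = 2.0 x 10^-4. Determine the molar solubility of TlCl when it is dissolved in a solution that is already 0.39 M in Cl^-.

s = 5.1 × 10^-4 M

TlCl(s) <=> Tl^+ + Cl^-
Ksp = [Tl^+][Cl^-]
If s mol/L dissolves here, [Tl^+] = s, [Cl^-] = 0.39 + s ≈ 0.39 (Ksp is small, so little additional dissolves).
Ksp ≈ s × 0.39
s = 5.1 × 10^-4 M
Check: s = 5.1 × 10^-4 ≪ 0.39, so the approximation is valid.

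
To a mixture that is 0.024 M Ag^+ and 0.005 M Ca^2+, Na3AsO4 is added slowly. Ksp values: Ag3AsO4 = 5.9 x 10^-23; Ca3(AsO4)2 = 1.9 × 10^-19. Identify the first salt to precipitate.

Ag3AsO4

Precipitation of each salt starts when its ion product equals its Ksp.
For Ag3AsO4: 5.9 x 10^-23 = (0.024)^3 × [AsO4^3-]  ⇒  [AsO4^3-] = 4.3 × 10^-18 M.
For Ca3(AsO4)2: 1.9 × 10^-19 = (0.005)^3 × [AsO4^3-]^2  ⇒  [AsO4^3-] = 1.2 x 10^-6 M.
The salt with the lower threshold [AsO4^3-] precipitates first: Ag3AsO4.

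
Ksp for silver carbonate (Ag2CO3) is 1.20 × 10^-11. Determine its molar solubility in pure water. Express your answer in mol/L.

Ag2CO3(s) ⇌ 2 Ag^+ + CO3^2-
Ksp = [Ag^+]^2[CO3^2-]
If s mol/L of Ag2CO3 dissolves, [Ag^+] = 2s and [CO3^2-] = s.
Substituting: Ksp = (2s)^2s = 4s^3
s^3 = 1.20 × 10^-11 / 4, so s = 1.44 x 10^-4 M

1.44 × 10^-4 M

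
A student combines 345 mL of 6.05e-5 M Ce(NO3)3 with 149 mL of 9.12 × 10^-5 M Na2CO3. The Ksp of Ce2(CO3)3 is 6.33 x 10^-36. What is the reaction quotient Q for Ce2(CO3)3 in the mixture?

Q ≈ 3.72 x 10^-23

Total volume = 345 + 149 = 494 mL.
[Ce^3+] = 6.05 × 10^-5 × (345/494) = 4.225 x 10^-5 M
[CO3^2-] = 9.12 x 10^-5 × (149/494) = 2.751 x 10^-5 M
Ce2(CO3)3(s) <=> 2 Ce^3+ + 3 CO3^2-, so Q = [Ce^3+]^2[CO3^2-]^3
Q = (4.225 × 10^-5)^2(2.751 × 10^-5)^3 = 3.72 × 10^-23
Q > Ksp, so Ce2(CO3)3 will precipitate.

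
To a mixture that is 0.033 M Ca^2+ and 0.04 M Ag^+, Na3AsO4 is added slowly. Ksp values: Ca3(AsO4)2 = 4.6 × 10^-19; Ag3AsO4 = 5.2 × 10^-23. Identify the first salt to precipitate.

Ag3AsO4

Each salt begins to precipitate when Q = Ksp, i.e. when [AsO4^3-] reaches its threshold.
For Ca3(AsO4)2: 4.6 × 10^-19 = (0.033)^3 × [AsO4^3-]^2  ⇒  [AsO4^3-] = 1.1 x 10^-7 M.
For Ag3AsO4: 5.2 × 10^-23 = (0.04)^3 × [AsO4^3-]  ⇒  [AsO4^3-] = 8.1 x 10^-19 M.
The salt with the lower threshold [AsO4^3-] precipitates first: Ag3AsO4.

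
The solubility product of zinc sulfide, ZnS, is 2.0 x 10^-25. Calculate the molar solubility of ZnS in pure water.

ZnS(s) ⇌ Zn^2+(aq) + S^2-(aq)
Ksp = [Zn^2+][S^2-]
If s mol/L of ZnS dissolves, [Zn^2+] = s and [S^2-] = s.
Ksp = s × s = s^2
s = √(2.0 x 10^-25) = 4.5 × 10^-13 M

4.5 × 10^-13 M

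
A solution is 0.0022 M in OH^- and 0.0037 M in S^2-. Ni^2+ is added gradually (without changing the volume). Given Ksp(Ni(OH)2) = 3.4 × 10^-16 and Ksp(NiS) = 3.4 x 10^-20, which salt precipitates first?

NiS

Precipitation of each salt starts when its ion product equals its Ksp.
For Ni(OH)2: 3.4 × 10^-16 = (0.0022)^2 × [Ni^2+]  ⇒  [Ni^2+] = 7.0 × 10^-11 M.
For NiS: 3.4 x 10^-20 = 0.0037 × [Ni^2+]  ⇒  [Ni^2+] = 9.2 x 10^-18 M.
The salt with the lower threshold [Ni^2+] precipitates first: NiS.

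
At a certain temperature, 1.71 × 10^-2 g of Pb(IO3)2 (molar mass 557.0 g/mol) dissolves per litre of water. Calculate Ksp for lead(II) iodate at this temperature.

1.16e-13

Molar solubility s = (1.71 x 10^-2 g/L) / (557.0 g/mol) = 3.070 × 10^-5 M.
Pb(IO3)2(s) ⇌ Pb^2+(aq) + 2 IO3^-(aq)
With molar solubility s: [Pb^2+] = s, [IO3^-] = 2s.
Ksp = [Pb^2+][IO3^-]^2
So Ksp = s × (2s)^2 = 4s^3
Ksp = 4 × (3.070 x 10^-5)^3 = 1.16 × 10^-13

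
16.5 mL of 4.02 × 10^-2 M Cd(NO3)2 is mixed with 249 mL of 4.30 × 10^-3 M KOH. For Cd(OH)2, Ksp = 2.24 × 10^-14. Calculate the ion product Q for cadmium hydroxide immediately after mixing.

Total volume = 16.5 + 249 = 265.5 mL.
[Cd^2+] = 4.02 × 10^-2 × (16.5/265.5) = 2.498 x 10^-3 M
[OH^-] = 4.30 x 10^-3 × (249/265.5) = 4.033 × 10^-3 M
Cd(OH)2(s) <=> Cd^2+ + 2 OH^-, so Q = [Cd^2+][OH^-]^2
Q = (2.498 × 10^-3)(4.033 x 10^-3)^2 = 4.06 x 10^-8
Q > Ksp, so Cd(OH)2 will precipitate.

Q = 4.06 × 10^-8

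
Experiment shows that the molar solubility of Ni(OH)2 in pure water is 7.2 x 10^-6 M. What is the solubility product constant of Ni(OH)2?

Ni(OH)2(s) ⇌ Ni^2+(aq) + 2 OH^-(aq)
If s mol/L of Ni(OH)2 dissolves, [Ni^2+] = s and [OH^-] = 2s.
Ksp = [Ni^2+][OH^-]^2
Substituting: Ksp = s(2s)^2 = 4s^3
Ksp = 4 × (7.2 x 10^-6)^3 = 1.5 × 10^-15

Ksp ≈ 1.5 × 10^-15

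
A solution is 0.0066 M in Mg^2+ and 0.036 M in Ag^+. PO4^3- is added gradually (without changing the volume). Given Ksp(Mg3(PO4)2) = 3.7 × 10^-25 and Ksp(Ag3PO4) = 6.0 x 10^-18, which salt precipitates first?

Each salt begins to precipitate when Q = Ksp, i.e. when [PO4^3-] reaches its threshold.
For Mg3(PO4)2: 3.7 × 10^-25 = (0.0066)^3 × [PO4^3-]^2  ⇒  [PO4^3-] = 1.1 × 10^-9 M.
For Ag3PO4: 6.0 x 10^-18 = (0.036)^3 × [PO4^3-]  ⇒  [PO4^3-] = 1.3 x 10^-13 M.
The salt with the lower threshold [PO4^3-] precipitates first: Ag3PO4.

Ag3PO4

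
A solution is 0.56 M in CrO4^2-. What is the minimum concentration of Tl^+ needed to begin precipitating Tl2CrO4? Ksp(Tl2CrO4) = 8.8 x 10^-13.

1.3 x 10^-6 M

Tl2CrO4(s) ⇌ 2 Tl^+(aq) + CrO4^2-(aq)
Ksp = [Tl^+]^2[CrO4^2-]
Precipitation begins when Q = Ksp. With [CrO4^2-] = 0.56 M:
8.8 x 10^-13 = (0.56) × [Tl^+]^2
[Tl^+] = (8.8 x 10^-13 / 5.6 × 10^-1)^(1/2) = 1.3 x 10^-6 M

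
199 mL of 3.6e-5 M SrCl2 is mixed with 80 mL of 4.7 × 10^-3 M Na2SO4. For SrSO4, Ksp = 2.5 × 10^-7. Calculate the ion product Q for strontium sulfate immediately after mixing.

Q = 3.5e-8

Total volume = 199 + 80 = 279 mL.
[Sr^2+] = 3.6 x 10^-5 × (199/279) = 2.57 × 10^-5 M
[SO4^2-] = 4.7 × 10^-3 × (80/279) = 1.35 × 10^-3 M
SrSO4(s) ⇌ Sr^2+(aq) + SO4^2-(aq), so Q = [Sr^2+][SO4^2-]
Q = (2.57 × 10^-5)(1.35 × 10^-3) = 3.5 × 10^-8
Q < Ksp, so no precipitate of SrSO4 forms.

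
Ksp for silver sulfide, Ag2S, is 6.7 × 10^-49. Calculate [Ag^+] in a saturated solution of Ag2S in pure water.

Ag2S(s) ⇌ 2 Ag^+(aq) + S^2-(aq)
Ksp = [Ag^+]^2[S^2-]
With molar solubility s: [Ag^+] = 2s, [S^2-] = s.
So Ksp = (2s)^2 × s = 4s^3
s = (6.7 × 10^-49 / 4)^(1/3) = 5.51 x 10^-17 M
[Ag^+] = 2s = 1.1 × 10^-16 M

1.1 × 10^-16 M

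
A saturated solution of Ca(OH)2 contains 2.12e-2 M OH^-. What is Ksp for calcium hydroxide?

Ca(OH)2(s) <=> Ca^2+(aq) + 2 OH^-(aq)
Stoichiometry gives [Ca^2+] = (1/2)[OH^-] = 1.060 x 10^-2 M.
Ksp = [Ca^2+][OH^-]^2
Ksp = 1.060 × 10^-2 × (2.12 × 10^-2)^2 = 4.76 × 10^-6

4.76e-6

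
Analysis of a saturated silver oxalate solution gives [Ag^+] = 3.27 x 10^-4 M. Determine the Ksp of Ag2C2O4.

Ag2C2O4(s) <=> 2 Ag^+(aq) + C2O4^2-(aq)
Stoichiometry gives [C2O4^2-] = (1/2)[Ag^+] = 1.635 x 10^-4 M.
Ksp = [Ag^+]^2[C2O4^2-]
Ksp = (3.27 × 10^-4)^2 × 1.635 × 10^-4 = 1.75 × 10^-11

Ksp = 1.75 × 10^-11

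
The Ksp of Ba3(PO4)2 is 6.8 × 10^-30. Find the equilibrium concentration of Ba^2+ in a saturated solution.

[Ba^2+] ≈ 1.7 × 10^-6 M

Ba3(PO4)2(s) <=> 3 Ba^2+ + 2 PO4^3-
Ksp = [Ba^2+]^3[PO4^3-]^2
With molar solubility s: [Ba^2+] = 3s, [PO4^3-] = 2s.
Ksp = (3s)^3(2s)^2 = 108s^5
s^5 = 6.8 × 10^-30 / 108, so s = 5.75 × 10^-7 M
[Ba^2+] = 3s = 1.7 × 10^-6 M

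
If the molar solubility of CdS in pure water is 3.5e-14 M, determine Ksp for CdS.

Ksp = 1.2e-27

CdS(s) ⇌ Cd^2+ + S^2-
If s mol/L of CdS dissolves, [Cd^2+] = s and [S^2-] = s.
Ksp = [Cd^2+][S^2-]
Ksp = s × s = s^2
With s = 3.5 × 10^-14: Ksp = 1.2 × 10^-27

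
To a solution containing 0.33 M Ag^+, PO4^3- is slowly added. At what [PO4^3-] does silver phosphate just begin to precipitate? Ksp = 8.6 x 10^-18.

Ag3PO4(s) ⇌ 3 Ag^+(aq) + PO4^3-(aq)
Ksp = [Ag^+]^3[PO4^3-]
Precipitation begins when Q = Ksp. With [Ag^+] = 0.33 M:
8.6 x 10^-18 = (0.33)^3 × [PO4^3-]
[PO4^3-] = (8.6 x 10^-18 / 3.59 x 10^-2) = 2.4 × 10^-16 M

2.4 × 10^-16 M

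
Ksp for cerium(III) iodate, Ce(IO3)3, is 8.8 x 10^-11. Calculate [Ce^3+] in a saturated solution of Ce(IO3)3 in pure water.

Ce(IO3)3(s) ⇌ Ce^3+ + 3 IO3^-
Ksp = [Ce^3+][IO3^-]^3
For each mole of Ce(IO3)3 that dissolves: [Ce^3+] = s, [IO3^-] = 3s.
Substituting: Ksp = s(3s)^3 = 27s^4
s^4 = 8.8 x 10^-11 / 27, so s = 1.34 × 10^-3 M
[Ce^3+] = s = 1.3 × 10^-3 M

1.3 × 10^-3 M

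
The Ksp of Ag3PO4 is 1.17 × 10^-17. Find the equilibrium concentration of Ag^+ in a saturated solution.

[Ag^+] ≈ 7.70 x 10^-5 M

Ag3PO4(s) ⇌ 3 Ag^+(aq) + PO4^3-(aq)
Ksp = [Ag^+]^3[PO4^3-]
Let s = molar solubility. Then [Ag^+] = 3s and [PO4^3-] = s.
Ksp = (3s)^3s = 27s^4
s^4 = 1.17 × 10^-17 / 27, so s = 2.566 × 10^-5 M
[Ag^+] = 3s = 7.70 x 10^-5 M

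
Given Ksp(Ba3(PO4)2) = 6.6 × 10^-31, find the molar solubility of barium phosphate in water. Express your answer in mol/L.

Ba3(PO4)2(s) <=> 3 Ba^2+(aq) + 2 PO4^3-(aq)
Ksp = [Ba^2+]^3[PO4^3-]^2
For each mole of Ba3(PO4)2 that dissolves: [Ba^2+] = 3s, [PO4^3-] = 2s.
Substituting: Ksp = (3s)^3(2s)^2 = 108s^5
s^5 = 6.6 × 10^-31 / 108, so s = 3.6 x 10^-7 M

s ≈ 3.6e-7 M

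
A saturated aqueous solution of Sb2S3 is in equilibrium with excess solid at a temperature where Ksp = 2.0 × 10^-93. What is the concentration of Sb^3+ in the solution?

Sb2S3(s) ⇌ 2 Sb^3+(aq) + 3 S^2-(aq)
Ksp = [Sb^3+]^2[S^2-]^3
With molar solubility s: [Sb^3+] = 2s, [S^2-] = 3s.
Ksp = (2s)^2(3s)^3 = 108s^5
s^5 = 2.0 × 10^-93 / 108, so s = 1.13 × 10^-19 M
[Sb^3+] = 2s = 2.3 × 10^-19 M

2.3e-19 M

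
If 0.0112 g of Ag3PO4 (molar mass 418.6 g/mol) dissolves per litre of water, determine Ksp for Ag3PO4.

Molar solubility s = (1.12 x 10^-2 g/L) / (418.6 g/mol) = 2.676 × 10^-5 M.
Ag3PO4(s) ⇌ 3 Ag^+(aq) + PO4^3-(aq)
If s mol/L of Ag3PO4 dissolves, [Ag^+] = 3s and [PO4^3-] = s.
Ksp = [Ag^+]^3[PO4^3-]
So Ksp = (3s)^3 × s = 27s^4
With s = 2.676 × 10^-5: Ksp = 1.38 x 10^-17

Ksp = 1.38e-17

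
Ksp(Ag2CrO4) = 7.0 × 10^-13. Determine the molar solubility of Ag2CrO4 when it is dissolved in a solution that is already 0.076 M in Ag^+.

Ag2CrO4(s) ⇌ 2 Ag^+(aq) + CrO4^2-(aq)
Ksp = [Ag^+]^2[CrO4^2-]
Let s be the molar solubility in this solution. [Ag^+] = 0.076 + 2s ≈ 0.076, [CrO4^2-] = s (common-ion effect: Ag^+ is already 0.076 M).
Ksp ≈ (0.076)^2 × s
s = 1.2 × 10^-10 M
Check: 2s = 2.4 × 10^-10 ≪ 0.076, so the approximation is valid.

s = 1.2 × 10^-10 M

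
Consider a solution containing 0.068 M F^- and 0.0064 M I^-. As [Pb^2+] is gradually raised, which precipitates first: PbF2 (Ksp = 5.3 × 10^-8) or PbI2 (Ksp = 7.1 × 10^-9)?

Precipitation of each salt starts when its ion product equals its Ksp.
For PbF2: 5.3 × 10^-8 = (0.068)^2 × [Pb^2+]  ⇒  [Pb^2+] = 1.1 × 10^-5 M.
For PbI2: 7.1 × 10^-9 = (0.0064)^2 × [Pb^2+]  ⇒  [Pb^2+] = 1.7 × 10^-4 M.
The salt with the lower threshold [Pb^2+] precipitates first: PbF2.

PbF2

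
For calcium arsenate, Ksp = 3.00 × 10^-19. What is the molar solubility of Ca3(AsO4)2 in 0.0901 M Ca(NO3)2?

Ca3(AsO4)2(s) <=> 3 Ca^2+ + 2 AsO4^3-
Ksp = [Ca^2+]^3[AsO4^3-]^2
Let s be the molar solubility in this solution. [Ca^2+] = 0.0901 + 3s ≈ 0.0901, [AsO4^3-] = 2s (Ksp is small, so little additional dissolves).
Ksp ≈ (0.0901)^3 × (2s)^2
s = 1.01 × 10^-8 M
Check: 3s = 3.0 × 10^-8 ≪ 0.0901, so the approximation is valid.

s ≈ 1.01 × 10^-8 M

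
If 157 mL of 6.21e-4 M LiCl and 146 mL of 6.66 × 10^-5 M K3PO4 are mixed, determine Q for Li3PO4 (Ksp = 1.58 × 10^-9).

Q = 1.07 x 10^-15

Total volume = 157 + 146 = 303 mL.
[Li^+] = 6.21 x 10^-4 × (157/303) = 3.218 x 10^-4 M
[PO4^3-] = 6.66 × 10^-5 × (146/303) = 3.209 x 10^-5 M
Li3PO4(s) ⇌ 3 Li^+(aq) + PO4^3-(aq), so Q = [Li^+]^3[PO4^3-]
Q = (3.218 × 10^-4)^3(3.209 × 10^-5) = 1.07 × 10^-15
Q < Ksp, so no precipitate of Li3PO4 forms.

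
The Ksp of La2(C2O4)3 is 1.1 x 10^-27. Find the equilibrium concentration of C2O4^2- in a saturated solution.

La2(C2O4)3(s) ⇌ 2 La^3+ + 3 C2O4^2-
Ksp = [La^3+]^2[C2O4^2-]^3
Let s = molar solubility. Then [La^3+] = 2s and [C2O4^2-] = 3s.
Substituting: Ksp = (2s)^2(3s)^3 = 108s^5
Solving, s = (1.1 x 10^-27/108)^(1/5) = 1.59 x 10^-6 M
[C2O4^2-] = 3s = 4.8 x 10^-6 M

[C2O4^2-] ≈ 4.8 x 10^-6 M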